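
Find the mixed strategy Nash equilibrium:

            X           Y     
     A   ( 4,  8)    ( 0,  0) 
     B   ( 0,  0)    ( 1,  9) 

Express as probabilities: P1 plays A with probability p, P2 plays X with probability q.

p = 0.5294, q = 0.2

Work:
Find probabilities that make opponent indifferent:
P2 chooses q to make P1 indifferent between A and B
P1 chooses p to make P2 indifferent between X and Y
Mixed NE: P1 plays (A: 0.5294, B: 0.4706), P2 plays (X: 0.2, Y: 0.8)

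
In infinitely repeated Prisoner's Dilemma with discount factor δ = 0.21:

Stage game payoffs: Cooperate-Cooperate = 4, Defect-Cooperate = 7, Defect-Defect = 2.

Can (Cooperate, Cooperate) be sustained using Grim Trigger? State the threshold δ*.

δ* = 0.6; since δ = 0.21 < 0.6, cooperation cannot be sustained

Work:
For Grim Trigger:
Cooperate forever: 4/(1-δ)
Defect then punished: 7 + 2·δ/(1-δ)
Need: 4/(1-δ) ≥ 7 + 2·δ/(1-δ)
Solving: δ ≥ (T-R)/(T-P) = (7-4)/(7-2) = 0.6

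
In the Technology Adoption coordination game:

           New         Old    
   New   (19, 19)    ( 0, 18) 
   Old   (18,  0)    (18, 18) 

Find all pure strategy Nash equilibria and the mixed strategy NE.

Pure NE: (New, New) and (Old, Old); Mixed NE: p = 0.9474, q = 0.9474

Work:
Check pure NE:
(New, New): (19, 19) - no unilateral deviation beneficial
(Old, Old): (18, 18) - no unilateral deviation beneficial
Mixed NE: P1 plays New with p = 0.9474, P2 plays New with q = 0.9474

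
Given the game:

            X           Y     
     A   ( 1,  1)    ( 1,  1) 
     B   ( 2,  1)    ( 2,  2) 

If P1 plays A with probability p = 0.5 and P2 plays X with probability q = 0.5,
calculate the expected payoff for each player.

E[P1] = 1.5, E[P2] = 1.25

Work:
E[P1] = p·q·π₁(A,X) + p·(1-q)·π₁(A,Y) + (1-p)·q·π₁(B,X) + (1-p)·(1-q)·π₁(B,Y)
= 0.5·0.5·1 + 0.5·0.5·1 + 0.5·0.5·2 + 0.5·0.5·2
= 1.5

E[P2] = 1.25 (similar calculation)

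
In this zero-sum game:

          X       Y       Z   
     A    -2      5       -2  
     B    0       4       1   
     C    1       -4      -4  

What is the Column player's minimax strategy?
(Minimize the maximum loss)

Column should play X or Z (all achieve the minimum), value = 1

Work:
Column player minimizes Row's maximum payoff:
Column X: max payoff to Row = 1
Column Y: max payoff to Row = 5
Column Z: max payoff to Row = 1
Minimum is 1, achieved by columns X, Z (tied).
Each of X or Z is a minimax strategy.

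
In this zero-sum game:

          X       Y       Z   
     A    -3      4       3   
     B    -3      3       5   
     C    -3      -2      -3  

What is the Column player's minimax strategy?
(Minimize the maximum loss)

Column should play X, value = -3

Work:
Column player minimizes Row's maximum payoff:
Column X: max payoff to Row = -3
Column Y: max payoff to Row = 4
Column Z: max payoff to Row = 5
Minimum is -3, achieved by column X.
Minimax strategy: X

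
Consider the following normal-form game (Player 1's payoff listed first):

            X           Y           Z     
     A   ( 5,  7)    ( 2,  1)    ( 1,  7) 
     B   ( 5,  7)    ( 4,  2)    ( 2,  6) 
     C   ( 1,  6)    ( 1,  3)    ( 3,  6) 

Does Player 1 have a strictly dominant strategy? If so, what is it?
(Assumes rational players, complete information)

No strictly dominant strategy exists for Player 1

Work:
A strategy strictly dominates another if it gives a strictly higher payoff against every opponent action. Compare each pair of P1's strategies column-by-column:
  A vs B: [5 vs 5, 2 vs 4, 1 vs 2] → A does not strictly dominate B (column X: 5 ≤ 5)
  A vs C: [5 vs 1, 2 vs 1, 1 vs 3] → A does not strictly dominate C (column Z: 1 ≤ 3)
  B vs A: [5 vs 5, 4 vs 2, 2 vs 1] → B does not strictly dominate A (column X: 5 ≤ 5)
  B vs C: [5 vs 1, 4 vs 1, 2 vs 3] → B does not strictly dominate C (column Z: 2 ≤ 3)
  C vs A: [1 vs 5, 1 vs 2, 3 vs 1] → C does not strictly dominate A (column X: 1 ≤ 5)
  C vs B: [1 vs 5, 1 vs 4, 3 vs 2] → C does not strictly dominate B (column X: 1 ≤ 5)
No single strategy strictly dominates all others → no strictly dominant strategy.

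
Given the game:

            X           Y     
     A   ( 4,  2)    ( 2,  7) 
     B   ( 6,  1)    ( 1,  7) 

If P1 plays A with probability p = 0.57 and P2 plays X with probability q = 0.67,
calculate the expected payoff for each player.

E[P1] = 3.7743, E[P2] = 3.3619

Work:
E[P1] = p·q·π₁(A,X) + p·(1-q)·π₁(A,Y) + (1-p)·q·π₁(B,X) + (1-p)·(1-q)·π₁(B,Y)
= 0.57·0.67·4 + 0.57·0.33·2 + 0.43·0.67·6 + 0.43·0.33·1
= 3.7743

E[P2] = 3.3619 (similar calculation)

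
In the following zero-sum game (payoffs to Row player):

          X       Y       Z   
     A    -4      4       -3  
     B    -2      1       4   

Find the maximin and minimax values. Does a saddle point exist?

Maximin = -2, Minimax = -2, Saddle: True

Work:
Row minimums: [-4, -2] → maximin = -2
Column maximums: [-2, 4, 4] → minimax = -2
Saddle point exists! Game value = -2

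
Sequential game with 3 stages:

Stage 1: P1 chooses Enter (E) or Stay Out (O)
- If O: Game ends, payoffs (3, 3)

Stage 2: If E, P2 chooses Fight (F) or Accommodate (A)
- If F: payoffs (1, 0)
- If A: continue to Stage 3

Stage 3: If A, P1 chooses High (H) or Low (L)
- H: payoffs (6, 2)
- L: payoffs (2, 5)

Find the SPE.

SPE: (E, A, H); Outcome (6, 2)

Work:
Stage 3: P1 chooses H (6 vs 2)
Stage 2: P2: F->0, A->2 (anticipating H). Choose A
Stage 1: P1: O->3, E->6 (anticipating A, H). Choose E
SPE path: E -> A -> H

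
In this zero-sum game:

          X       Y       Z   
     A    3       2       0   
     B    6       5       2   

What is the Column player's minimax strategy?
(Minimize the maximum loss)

Column should play Z, value = 2

Work:
Column player minimizes Row's maximum payoff:
Column X: max payoff to Row = 6
Column Y: max payoff to Row = 5
Column Z: max payoff to Row = 2
Minimum is 2, achieved by column Z.
Minimax strategy: Z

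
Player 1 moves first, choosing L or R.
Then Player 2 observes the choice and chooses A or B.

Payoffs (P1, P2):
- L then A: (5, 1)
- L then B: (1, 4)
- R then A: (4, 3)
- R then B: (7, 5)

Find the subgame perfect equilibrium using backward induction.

P1 plays R, P2 plays B after L and B after R; Payoff (7, 5)

Work:
Backward induction:
After L: P2 chooses B → P1 gets 1
After R: P2 chooses B → P1 gets 7
P1 chooses R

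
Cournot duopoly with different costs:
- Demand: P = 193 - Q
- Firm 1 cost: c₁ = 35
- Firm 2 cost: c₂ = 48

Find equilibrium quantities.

q₁* = 57.0, q₂* = 44.0

Work:
Reaction: q₁ = (193 - 35 - q₂)/2
Reaction: q₂ = (193 - 48 - q₁)/2
Solve simultaneously:
q₁* = (193 - 2×35 + 48)/3 = 57.0
q₂* = (193 - 2×48 + 35)/3 = 44.0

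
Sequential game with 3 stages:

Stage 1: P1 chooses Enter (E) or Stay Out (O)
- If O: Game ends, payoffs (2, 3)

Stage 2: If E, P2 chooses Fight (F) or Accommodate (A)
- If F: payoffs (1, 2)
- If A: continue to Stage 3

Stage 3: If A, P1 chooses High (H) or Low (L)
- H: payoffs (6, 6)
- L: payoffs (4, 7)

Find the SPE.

SPE: (E, A, H); Outcome (6, 6)

Work:
Stage 3: P1 chooses H (6 vs 4)
Stage 2: P2: F->2, A->6 (anticipating H). Choose A
Stage 1: P1: O->2, E->6 (anticipating A, H). Choose E
SPE path: E -> A -> H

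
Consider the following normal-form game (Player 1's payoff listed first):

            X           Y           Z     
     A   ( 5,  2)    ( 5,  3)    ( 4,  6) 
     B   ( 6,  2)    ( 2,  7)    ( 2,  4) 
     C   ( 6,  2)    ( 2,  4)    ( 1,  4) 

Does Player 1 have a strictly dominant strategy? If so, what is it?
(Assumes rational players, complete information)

No strictly dominant strategy exists for Player 1

Work:
A strategy strictly dominates another if it gives a strictly higher payoff against every opponent action. Compare each pair of P1's strategies column-by-column:
  A vs B: [5 vs 6, 5 vs 2, 4 vs 2] → A does not strictly dominate B (column X: 5 ≤ 6)
  A vs C: [5 vs 6, 5 vs 2, 4 vs 1] → A does not strictly dominate C (column X: 5 ≤ 6)
  B vs A: [6 vs 5, 2 vs 5, 2 vs 4] → B does not strictly dominate A (column Y: 2 ≤ 5)
  B vs C: [6 vs 6, 2 vs 2, 2 vs 1] → B does not strictly dominate C (column X: 6 ≤ 6)
  C vs A: [6 vs 5, 2 vs 5, 1 vs 4] → C does not strictly dominate A (column Y: 2 ≤ 5)
  C vs B: [6 vs 6, 2 vs 2, 1 vs 2] → C does not strictly dominate B (column X: 6 ≤ 6)
No single strategy strictly dominates all others → no strictly dominant strategy.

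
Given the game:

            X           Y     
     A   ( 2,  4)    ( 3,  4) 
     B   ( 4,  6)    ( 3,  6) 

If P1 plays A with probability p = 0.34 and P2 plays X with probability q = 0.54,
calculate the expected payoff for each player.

E[P1] = 3.1728, E[P2] = 5.32

Work:
E[P1] = p·q·π₁(A,X) + p·(1-q)·π₁(A,Y) + (1-p)·q·π₁(B,X) + (1-p)·(1-q)·π₁(B,Y)
= 0.34·0.54·2 + 0.34·0.46·3 + 0.66·0.54·4 + 0.66·0.46·3
= 3.1728

E[P2] = 5.32 (similar calculation)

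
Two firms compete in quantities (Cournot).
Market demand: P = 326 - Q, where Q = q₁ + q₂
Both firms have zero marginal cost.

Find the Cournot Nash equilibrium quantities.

q₁* = q₂* = 108.67; P* = 108.67

Work:
Profit: π_i = P·q_i = (a - q_i - q_j)·q_i
FOC: ∂π_i/∂q_i = a - 2q_i - q_j = 0
Reaction function: q_i = (326 - q_j)/2
Symmetry: q* = 326/3 = 108.67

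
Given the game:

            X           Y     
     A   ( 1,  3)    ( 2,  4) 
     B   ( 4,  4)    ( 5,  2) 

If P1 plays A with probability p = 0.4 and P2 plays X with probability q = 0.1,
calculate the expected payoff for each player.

E[P1] = 3.7, E[P2] = 2.88

Work:
E[P1] = p·q·π₁(A,X) + p·(1-q)·π₁(A,Y) + (1-p)·q·π₁(B,X) + (1-p)·(1-q)·π₁(B,Y)
= 0.4·0.1·1 + 0.4·0.9·2 + 0.6·0.1·4 + 0.6·0.9·5
= 3.7

E[P2] = 2.88 (similar calculation)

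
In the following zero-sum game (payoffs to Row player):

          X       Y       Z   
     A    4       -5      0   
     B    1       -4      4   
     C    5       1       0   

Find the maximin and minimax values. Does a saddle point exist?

Maximin = 0, Minimax = 1, Saddle: False

Work:
Row minimums: [-5, -4, 0] → maximin = 0
Column maximums: [5, 1, 4] → minimax = 1
No saddle point (maximin ≠ minimax). Mixed strategy needed.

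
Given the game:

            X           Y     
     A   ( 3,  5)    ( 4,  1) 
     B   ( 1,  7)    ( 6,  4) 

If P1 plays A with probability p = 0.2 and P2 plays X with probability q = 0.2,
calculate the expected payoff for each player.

E[P1] = 4.76, E[P2] = 4.04

Work:
E[P1] = p·q·π₁(A,X) + p·(1-q)·π₁(A,Y) + (1-p)·q·π₁(B,X) + (1-p)·(1-q)·π₁(B,Y)
= 0.2·0.2·3 + 0.2·0.8·4 + 0.8·0.2·1 + 0.8·0.8·6
= 4.76

E[P2] = 4.04 (similar calculation)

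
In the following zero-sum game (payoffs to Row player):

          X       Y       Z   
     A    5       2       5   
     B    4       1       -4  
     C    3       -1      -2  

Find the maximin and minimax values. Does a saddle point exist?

Maximin = 2, Minimax = 2, Saddle: True

Work:
Row minimums: [2, -4, -2] → maximin = 2
Column maximums: [5, 2, 5] → minimax = 2
Saddle point exists! Game value = 2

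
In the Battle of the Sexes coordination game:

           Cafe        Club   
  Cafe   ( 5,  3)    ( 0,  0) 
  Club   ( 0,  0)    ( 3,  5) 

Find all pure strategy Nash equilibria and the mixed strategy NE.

Pure NE: (Cafe, Cafe) and (Club, Club); Mixed NE: p = 0.625, q = 0.375

Work:
Check pure NE:
(Cafe, Cafe): (5, 3) - no unilateral deviation beneficial
(Club, Club): (3, 5) - no unilateral deviation beneficial
Mixed NE: P1 plays Cafe with p = 0.625, P2 plays Cafe with q = 0.375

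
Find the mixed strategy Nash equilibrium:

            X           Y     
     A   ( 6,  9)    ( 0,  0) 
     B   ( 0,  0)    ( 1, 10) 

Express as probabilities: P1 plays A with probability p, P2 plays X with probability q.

p = 0.5263, q = 0.1429

Work:
Find probabilities that make opponent indifferent:
P2 chooses q to make P1 indifferent between A and B
P1 chooses p to make P2 indifferent between X and Y
Mixed NE: P1 plays (A: 0.5263, B: 0.4737), P2 plays (X: 0.1429, Y: 0.8571)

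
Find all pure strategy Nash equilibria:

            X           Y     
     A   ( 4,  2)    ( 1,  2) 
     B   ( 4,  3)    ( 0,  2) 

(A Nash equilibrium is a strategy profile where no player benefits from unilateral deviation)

Nash equilibrium: (A, X), (A, Y), (B, X)

Work:
Best responses:
  P1 vs X: payoffs [4, 4] → best response A/B (payoff 4)
  P1 vs Y: payoffs [1, 0] → best response A (payoff 1)
  P2 vs A: payoffs [2, 2] → best response X/Y (payoff 2)
  P2 vs B: payoffs [3, 2] → best response X (payoff 3)
Mutual best responses: (A,X), (A,Y), (B,X) → Nash equilibria.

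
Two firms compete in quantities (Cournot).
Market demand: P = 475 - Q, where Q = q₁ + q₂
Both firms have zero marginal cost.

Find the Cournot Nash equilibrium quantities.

q₁* = q₂* = 158.33; P* = 158.33

Work:
Profit: π_i = P·q_i = (a - q_i - q_j)·q_i
FOC: ∂π_i/∂q_i = a - 2q_i - q_j = 0
Reaction function: q_i = (475 - q_j)/2
Symmetry: q* = 475/3 = 158.33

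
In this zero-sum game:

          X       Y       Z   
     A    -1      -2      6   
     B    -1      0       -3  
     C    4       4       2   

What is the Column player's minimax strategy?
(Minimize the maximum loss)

Column should play X or Y (all achieve the minimum), value = 4

Work:
Column player minimizes Row's maximum payoff:
Column X: max payoff to Row = 4
Column Y: max payoff to Row = 4
Column Z: max payoff to Row = 6
Minimum is 4, achieved by columns X, Y (tied).
Each of X or Y is a minimax strategy.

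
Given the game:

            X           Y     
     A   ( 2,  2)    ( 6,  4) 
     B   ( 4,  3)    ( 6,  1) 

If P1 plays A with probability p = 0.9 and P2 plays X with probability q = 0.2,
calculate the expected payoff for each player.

E[P1] = 5.24, E[P2] = 3.38

Work:
E[P1] = p·q·π₁(A,X) + p·(1-q)·π₁(A,Y) + (1-p)·q·π₁(B,X) + (1-p)·(1-q)·π₁(B,Y)
= 0.9·0.2·2 + 0.9·0.8·6 + 0.1·0.2·4 + 0.1·0.8·6
= 5.24

E[P2] = 3.38 (similar calculation)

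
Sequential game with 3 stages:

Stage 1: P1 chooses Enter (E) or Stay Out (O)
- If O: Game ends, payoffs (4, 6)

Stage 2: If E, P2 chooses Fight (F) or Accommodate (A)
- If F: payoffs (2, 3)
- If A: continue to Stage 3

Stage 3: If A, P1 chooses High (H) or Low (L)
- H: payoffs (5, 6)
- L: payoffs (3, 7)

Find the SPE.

SPE: (E, A, H); Outcome (5, 6)

Work:
Stage 3: P1 chooses H (5 vs 3)
Stage 2: P2: F->3, A->6 (anticipating H). Choose A
Stage 1: P1: O->4, E->5 (anticipating A, H). Choose E
SPE path: E -> A -> H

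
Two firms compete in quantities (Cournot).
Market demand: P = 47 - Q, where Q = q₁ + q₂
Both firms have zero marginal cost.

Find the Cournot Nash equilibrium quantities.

q₁* = q₂* = 15.67; P* = 15.67

Work:
Profit: π_i = P·q_i = (a - q_i - q_j)·q_i
FOC: ∂π_i/∂q_i = a - 2q_i - q_j = 0
Reaction function: q_i = (47 - q_j)/2
Symmetry: q* = 47/3 = 15.67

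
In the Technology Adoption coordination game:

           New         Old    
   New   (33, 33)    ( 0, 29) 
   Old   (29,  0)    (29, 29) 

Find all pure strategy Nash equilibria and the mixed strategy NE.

Pure NE: (New, New) and (Old, Old); Mixed NE: p = 0.8788, q = 0.8788

Work:
Check pure NE:
(New, New): (33, 33) - no unilateral deviation beneficial
(Old, Old): (29, 29) - no unilateral deviation beneficial
Mixed NE: P1 plays New with p = 0.8788, P2 plays New with q = 0.8788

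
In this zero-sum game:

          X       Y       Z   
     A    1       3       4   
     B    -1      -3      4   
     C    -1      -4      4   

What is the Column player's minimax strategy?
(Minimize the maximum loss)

Column should play X, value = 1

Work:
Column player minimizes Row's maximum payoff:
Column X: max payoff to Row = 1
Column Y: max payoff to Row = 3
Column Z: max payoff to Row = 4
Minimum is 1, achieved by column X.
Minimax strategy: X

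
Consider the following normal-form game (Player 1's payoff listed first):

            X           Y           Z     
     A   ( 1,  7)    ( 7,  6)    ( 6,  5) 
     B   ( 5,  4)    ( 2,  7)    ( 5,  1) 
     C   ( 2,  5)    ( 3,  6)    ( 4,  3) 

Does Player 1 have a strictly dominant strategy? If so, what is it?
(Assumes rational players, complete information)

No strictly dominant strategy exists for Player 1

Work:
A strategy strictly dominates another if it gives a strictly higher payoff against every opponent action. Compare each pair of P1's strategies column-by-column:
  A vs B: [1 vs 5, 7 vs 2, 6 vs 5] → A does not strictly dominate B (column X: 1 ≤ 5)
  A vs C: [1 vs 2, 7 vs 3, 6 vs 4] → A does not strictly dominate C (column X: 1 ≤ 2)
  B vs A: [5 vs 1, 2 vs 7, 5 vs 6] → B does not strictly dominate A (column Y: 2 ≤ 7)
  B vs C: [5 vs 2, 2 vs 3, 5 vs 4] → B does not strictly dominate C (column Y: 2 ≤ 3)
  C vs A: [2 vs 1, 3 vs 7, 4 vs 6] → C does not strictly dominate A (column Y: 3 ≤ 7)
  C vs B: [2 vs 5, 3 vs 2, 4 vs 5] → C does not strictly dominate B (column X: 2 ≤ 5)
No single strategy strictly dominates all others → no strictly dominant strategy.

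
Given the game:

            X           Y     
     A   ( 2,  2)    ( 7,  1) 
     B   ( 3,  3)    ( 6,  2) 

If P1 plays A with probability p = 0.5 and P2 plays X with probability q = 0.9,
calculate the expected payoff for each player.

E[P1] = 2.9, E[P2] = 2.4

Work:
E[P1] = p·q·π₁(A,X) + p·(1-q)·π₁(A,Y) + (1-p)·q·π₁(B,X) + (1-p)·(1-q)·π₁(B,Y)
= 0.5·0.9·2 + 0.5·0.1·7 + 0.5·0.9·3 + 0.5·0.1·6
= 2.9

E[P2] = 2.4 (similar calculation)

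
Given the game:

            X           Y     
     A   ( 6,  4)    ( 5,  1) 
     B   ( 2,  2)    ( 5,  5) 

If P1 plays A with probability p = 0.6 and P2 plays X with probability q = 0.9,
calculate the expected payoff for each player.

E[P1] = 4.46, E[P2] = 3.14

Work:
E[P1] = p·q·π₁(A,X) + p·(1-q)·π₁(A,Y) + (1-p)·q·π₁(B,X) + (1-p)·(1-q)·π₁(B,Y)
= 0.6·0.9·6 + 0.6·0.1·5 + 0.4·0.9·2 + 0.4·0.1·5
= 4.46

E[P2] = 3.14 (similar calculation)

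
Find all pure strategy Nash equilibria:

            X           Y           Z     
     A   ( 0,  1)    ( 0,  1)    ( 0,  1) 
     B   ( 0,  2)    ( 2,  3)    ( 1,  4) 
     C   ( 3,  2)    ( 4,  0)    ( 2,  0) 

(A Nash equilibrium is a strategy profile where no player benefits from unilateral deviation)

Nash equilibrium: (C, X)

Work:
Best responses:
  P1 vs X: payoffs [0, 0, 3] → best response C (payoff 3)
  P1 vs Y: payoffs [0, 2, 4] → best response C (payoff 4)
  P1 vs Z: payoffs [0, 1, 2] → best response C (payoff 2)
  P2 vs A: payoffs [1, 1, 1] → best response X/Y/Z (payoff 1)
  P2 vs B: payoffs [2, 3, 4] → best response Z (payoff 4)
  P2 vs C: payoffs [2, 0, 0] → best response X (payoff 2)
Mutual best responses: (C,X) → Nash equilibria.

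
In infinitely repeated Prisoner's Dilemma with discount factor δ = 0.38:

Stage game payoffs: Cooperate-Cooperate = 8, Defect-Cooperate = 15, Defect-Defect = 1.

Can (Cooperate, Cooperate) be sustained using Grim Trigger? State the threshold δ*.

δ* = 0.5; since δ = 0.38 < 0.5, cooperation cannot be sustained

Work:
For Grim Trigger:
Cooperate forever: 8/(1-δ)
Defect then punished: 15 + 1·δ/(1-δ)
Need: 8/(1-δ) ≥ 15 + 1·δ/(1-δ)
Solving: δ ≥ (T-R)/(T-P) = (15-8)/(15-1) = 0.5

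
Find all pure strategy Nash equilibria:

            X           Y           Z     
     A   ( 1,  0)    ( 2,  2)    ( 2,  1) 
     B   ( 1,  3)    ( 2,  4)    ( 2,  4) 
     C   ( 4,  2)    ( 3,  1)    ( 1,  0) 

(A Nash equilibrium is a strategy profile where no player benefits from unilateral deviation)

Nash equilibrium: (B, Z), (C, X)

Work:
Best responses:
  P1 vs X: payoffs [1, 1, 4] → best response C (payoff 4)
  P1 vs Y: payoffs [2, 2, 3] → best response C (payoff 3)
  P1 vs Z: payoffs [2, 2, 1] → best response A/B (payoff 2)
  P2 vs A: payoffs [0, 2, 1] → best response Y (payoff 2)
  P2 vs B: payoffs [3, 4, 4] → best response Y/Z (payoff 4)
  P2 vs C: payoffs [2, 1, 0] → best response X (payoff 2)
Mutual best responses: (B,Z), (C,X) → Nash equilibria.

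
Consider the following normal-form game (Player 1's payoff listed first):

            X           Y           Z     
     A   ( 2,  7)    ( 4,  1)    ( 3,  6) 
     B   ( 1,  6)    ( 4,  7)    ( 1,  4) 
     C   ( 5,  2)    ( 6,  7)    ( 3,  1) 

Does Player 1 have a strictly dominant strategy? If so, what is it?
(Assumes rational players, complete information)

No strictly dominant strategy exists for Player 1

Work:
A strategy strictly dominates another if it gives a strictly higher payoff against every opponent action. Compare each pair of P1's strategies column-by-column:
  A vs B: [2 vs 1, 4 vs 4, 3 vs 1] → A does not strictly dominate B (column Y: 4 ≤ 4)
  A vs C: [2 vs 5, 4 vs 6, 3 vs 3] → A does not strictly dominate C (column X: 2 ≤ 5)
  B vs A: [1 vs 2, 4 vs 4, 1 vs 3] → B does not strictly dominate A (column X: 1 ≤ 2)
  B vs C: [1 vs 5, 4 vs 6, 1 vs 3] → B does not strictly dominate C (column X: 1 ≤ 5)
  C vs A: [5 vs 2, 6 vs 4, 3 vs 3] → C does not strictly dominate A (column Z: 3 ≤ 3)
  C vs B: [5 vs 1, 6 vs 4, 3 vs 1] → C strictly dominates B
No single strategy strictly dominates all others → no strictly dominant strategy.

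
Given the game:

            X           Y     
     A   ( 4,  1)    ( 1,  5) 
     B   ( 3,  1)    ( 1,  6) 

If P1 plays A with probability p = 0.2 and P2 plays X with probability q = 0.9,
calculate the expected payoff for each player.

E[P1] = 2.98, E[P2] = 1.48

Work:
E[P1] = p·q·π₁(A,X) + p·(1-q)·π₁(A,Y) + (1-p)·q·π₁(B,X) + (1-p)·(1-q)·π₁(B,Y)
= 0.2·0.9·4 + 0.2·0.1·1 + 0.8·0.9·3 + 0.8·0.1·1
= 2.98

E[P2] = 1.48 (similar calculation)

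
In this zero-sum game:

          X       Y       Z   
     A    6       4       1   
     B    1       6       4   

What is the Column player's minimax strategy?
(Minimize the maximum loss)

Column should play Z, value = 4

Work:
Column player minimizes Row's maximum payoff:
Column X: max payoff to Row = 6
Column Y: max payoff to Row = 6
Column Z: max payoff to Row = 4
Minimum is 4, achieved by column Z.
Minimax strategy: Z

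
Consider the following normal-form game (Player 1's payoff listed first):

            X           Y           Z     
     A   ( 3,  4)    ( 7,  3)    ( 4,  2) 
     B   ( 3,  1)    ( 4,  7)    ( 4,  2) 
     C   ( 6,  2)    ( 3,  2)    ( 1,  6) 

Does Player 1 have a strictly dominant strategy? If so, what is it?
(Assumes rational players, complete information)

No strictly dominant strategy exists for Player 1

Work:
A strategy strictly dominates another if it gives a strictly higher payoff against every opponent action. Compare each pair of P1's strategies column-by-column:
  A vs B: [3 vs 3, 7 vs 4, 4 vs 4] → A does not strictly dominate B (column X: 3 ≤ 3)
  A vs C: [3 vs 6, 7 vs 3, 4 vs 1] → A does not strictly dominate C (column X: 3 ≤ 6)
  B vs A: [3 vs 3, 4 vs 7, 4 vs 4] → B does not strictly dominate A (column X: 3 ≤ 3)
  B vs C: [3 vs 6, 4 vs 3, 4 vs 1] → B does not strictly dominate C (column X: 3 ≤ 6)
  C vs A: [6 vs 3, 3 vs 7, 1 vs 4] → C does not strictly dominate A (column Y: 3 ≤ 7)
  C vs B: [6 vs 3, 3 vs 4, 1 vs 4] → C does not strictly dominate B (column Y: 3 ≤ 4)
No single strategy strictly dominates all others → no strictly dominant strategy.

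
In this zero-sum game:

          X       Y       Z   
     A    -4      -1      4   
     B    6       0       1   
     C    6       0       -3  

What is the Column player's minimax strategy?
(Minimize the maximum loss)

Column should play Y, value = 0

Work:
Column player minimizes Row's maximum payoff:
Column X: max payoff to Row = 6
Column Y: max payoff to Row = 0
Column Z: max payoff to Row = 4
Minimum is 0, achieved by column Y.
Minimax strategy: Y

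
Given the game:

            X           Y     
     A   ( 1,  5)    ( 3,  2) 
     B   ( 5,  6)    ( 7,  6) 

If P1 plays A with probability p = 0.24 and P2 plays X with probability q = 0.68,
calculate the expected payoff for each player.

E[P1] = 4.68, E[P2] = 5.5296

Work:
E[P1] = p·q·π₁(A,X) + p·(1-q)·π₁(A,Y) + (1-p)·q·π₁(B,X) + (1-p)·(1-q)·π₁(B,Y)
= 0.24·0.68·1 + 0.24·0.32·3 + 0.76·0.68·5 + 0.76·0.32·7
= 4.68

E[P2] = 5.5296 (similar calculation)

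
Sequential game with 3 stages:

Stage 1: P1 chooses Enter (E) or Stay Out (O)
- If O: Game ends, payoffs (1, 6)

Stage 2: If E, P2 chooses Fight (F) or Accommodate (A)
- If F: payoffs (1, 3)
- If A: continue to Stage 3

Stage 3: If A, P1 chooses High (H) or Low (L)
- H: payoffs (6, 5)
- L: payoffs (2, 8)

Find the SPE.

SPE: (E, A, H); Outcome (6, 5)

Work:
Stage 3: P1 chooses H (6 vs 2)
Stage 2: P2: F->3, A->5 (anticipating H). Choose A
Stage 1: P1: O->1, E->6 (anticipating A, H). Choose E
SPE path: E -> A -> H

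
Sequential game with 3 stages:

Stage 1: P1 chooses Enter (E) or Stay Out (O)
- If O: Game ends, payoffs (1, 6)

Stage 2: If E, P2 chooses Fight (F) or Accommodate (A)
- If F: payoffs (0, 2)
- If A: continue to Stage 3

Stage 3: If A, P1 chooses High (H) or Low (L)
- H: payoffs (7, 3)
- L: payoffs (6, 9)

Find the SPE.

SPE: (E, A, H); Outcome (7, 3)

Work:
Stage 3: P1 chooses H (7 vs 6)
Stage 2: P2: F->2, A->3 (anticipating H). Choose A
Stage 1: P1: O->1, E->7 (anticipating A, H). Choose E
SPE path: E -> A -> H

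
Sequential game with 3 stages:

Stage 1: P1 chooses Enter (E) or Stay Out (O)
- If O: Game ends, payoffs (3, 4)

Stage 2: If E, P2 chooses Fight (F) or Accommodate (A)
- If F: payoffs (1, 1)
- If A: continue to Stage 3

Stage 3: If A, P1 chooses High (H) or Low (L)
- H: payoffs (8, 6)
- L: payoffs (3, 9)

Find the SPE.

SPE: (E, A, H); Outcome (8, 6)

Work:
Stage 3: P1 chooses H (8 vs 3)
Stage 2: P2: F->1, A->6 (anticipating H). Choose A
Stage 1: P1: O->3, E->8 (anticipating A, H). Choose E
SPE path: E -> A -> H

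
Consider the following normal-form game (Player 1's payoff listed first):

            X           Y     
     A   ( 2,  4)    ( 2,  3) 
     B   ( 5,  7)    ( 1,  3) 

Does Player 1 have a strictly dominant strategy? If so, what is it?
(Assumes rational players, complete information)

No strictly dominant strategy exists for Player 1

Work:
A strategy strictly dominates another if it gives a strictly higher payoff against every opponent action. Compare each pair of P1's strategies column-by-column:
  A vs B: [2 vs 5, 2 vs 1] → A does not strictly dominate B (column X: 2 ≤ 5)
  B vs A: [5 vs 2, 1 vs 2] → B does not strictly dominate A (column Y: 1 ≤ 2)
No single strategy strictly dominates all others → no strictly dominant strategy.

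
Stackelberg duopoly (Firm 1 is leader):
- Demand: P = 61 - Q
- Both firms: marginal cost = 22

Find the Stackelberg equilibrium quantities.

q₁* (leader) = 19.5, q₂* (follower) = 9.75

Work:
Follower's reaction: q₂ = (a - c - q₁)/2
Leader substitutes: π₁ = q₁·(a - q₁ - (a-c-q₁)/2 - c)
FOC: q₁* = (61 - 22)/2 = 19.50
Then: q₂* = (61 - 22 - 19.5)/2 = 9.75
Leader has first-mover advantage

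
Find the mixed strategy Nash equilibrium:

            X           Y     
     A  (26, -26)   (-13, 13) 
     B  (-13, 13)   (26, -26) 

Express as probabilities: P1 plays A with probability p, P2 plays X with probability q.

p = 0.5, q = 0.5

Work:
Find probabilities that make opponent indifferent:
P2 chooses q to make P1 indifferent between A and B
P1 chooses p to make P2 indifferent between X and Y
Mixed NE: P1 plays (A: 0.5, B: 0.5), P2 plays (X: 0.5, Y: 0.5)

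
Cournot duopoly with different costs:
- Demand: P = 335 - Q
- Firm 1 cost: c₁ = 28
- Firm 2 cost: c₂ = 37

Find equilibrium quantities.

q₁* = 105.33, q₂* = 96.33

Work:
Reaction: q₁ = (335 - 28 - q₂)/2
Reaction: q₂ = (335 - 37 - q₁)/2
Solve simultaneously:
q₁* = (335 - 2×28 + 37)/3 = 105.33
q₂* = (335 - 2×37 + 28)/3 = 96.33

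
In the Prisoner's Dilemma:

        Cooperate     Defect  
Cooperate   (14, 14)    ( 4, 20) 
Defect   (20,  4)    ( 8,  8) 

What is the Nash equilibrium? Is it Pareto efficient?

(Defect, Defect) is NE; not Pareto efficient

Work:
Defect dominates Cooperate for both players:
If P2 cooperates: Defect (20) > Cooperate (14)
If P2 defects: Defect (8) > Cooperate (4)
NE: (Defect, Defect) with payoff (8, 8)
But (Cooperate, Cooperate) = (14, 14) Pareto dominates (8, 8)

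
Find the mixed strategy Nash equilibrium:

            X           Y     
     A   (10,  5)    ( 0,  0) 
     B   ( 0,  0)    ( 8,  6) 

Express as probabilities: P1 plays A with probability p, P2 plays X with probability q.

p = 0.5455, q = 0.4444

Work:
Find probabilities that make opponent indifferent:
P2 chooses q to make P1 indifferent between A and B
P1 chooses p to make P2 indifferent between X and Y
Mixed NE: P1 plays (A: 0.5455, B: 0.4545), P2 plays (X: 0.4444, Y: 0.5556)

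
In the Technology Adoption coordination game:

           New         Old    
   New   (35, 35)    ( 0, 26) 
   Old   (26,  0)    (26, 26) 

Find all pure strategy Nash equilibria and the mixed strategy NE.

Pure NE: (New, New) and (Old, Old); Mixed NE: p = 0.7429, q = 0.7429

Work:
Check pure NE:
(New, New): (35, 35) - no unilateral deviation beneficial
(Old, Old): (26, 26) - no unilateral deviation beneficial
Mixed NE: P1 plays New with p = 0.7429, P2 plays New with q = 0.7429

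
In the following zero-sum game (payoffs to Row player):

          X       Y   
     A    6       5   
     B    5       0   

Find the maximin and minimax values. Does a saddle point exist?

Maximin = 5, Minimax = 5, Saddle: True

Work:
Row minimums: [5, 0] → maximin = 5
Column maximums: [6, 5] → minimax = 5
Saddle point exists! Game value = 5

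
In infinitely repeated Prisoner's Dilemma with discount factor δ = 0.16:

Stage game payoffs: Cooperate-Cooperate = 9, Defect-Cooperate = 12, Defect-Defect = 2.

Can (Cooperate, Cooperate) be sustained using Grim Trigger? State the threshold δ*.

δ* = 0.3; since δ = 0.16 < 0.3, cooperation cannot be sustained

Work:
For Grim Trigger:
Cooperate forever: 9/(1-δ)
Defect then punished: 12 + 2·δ/(1-δ)
Need: 9/(1-δ) ≥ 12 + 2·δ/(1-δ)
Solving: δ ≥ (T-R)/(T-P) = (12-9)/(12-2) = 0.3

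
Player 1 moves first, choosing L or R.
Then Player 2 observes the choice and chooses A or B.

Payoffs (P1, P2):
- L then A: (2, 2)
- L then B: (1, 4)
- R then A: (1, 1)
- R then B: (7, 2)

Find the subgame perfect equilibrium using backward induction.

P1 plays R, P2 plays B after L and B after R; Payoff (7, 2)

Work:
Backward induction:
After L: P2 chooses B → P1 gets 1
After R: P2 chooses B → P1 gets 7
P1 chooses R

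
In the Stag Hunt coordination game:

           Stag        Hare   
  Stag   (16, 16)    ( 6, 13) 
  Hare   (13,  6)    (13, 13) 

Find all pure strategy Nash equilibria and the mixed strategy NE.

Pure NE: (Stag, Stag) and (Hare, Hare); Mixed NE: p = 0.7, q = 0.7

Work:
Check pure NE:
(Stag, Stag): (16, 16) - no unilateral deviation beneficial
(Hare, Hare): (13, 13) - no unilateral deviation beneficial
Mixed NE: P1 plays Stag with p = 0.7, P2 plays Stag with q = 0.7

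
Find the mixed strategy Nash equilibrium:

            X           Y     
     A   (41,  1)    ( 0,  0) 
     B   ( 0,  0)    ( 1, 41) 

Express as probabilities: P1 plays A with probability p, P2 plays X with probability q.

p = 0.9762, q = 0.0238

Work:
Find probabilities that make opponent indifferent:
P2 chooses q to make P1 indifferent between A and B
P1 chooses p to make P2 indifferent between X and Y
Mixed NE: P1 plays (A: 0.9762, B: 0.0238), P2 plays (X: 0.0238, Y: 0.9762)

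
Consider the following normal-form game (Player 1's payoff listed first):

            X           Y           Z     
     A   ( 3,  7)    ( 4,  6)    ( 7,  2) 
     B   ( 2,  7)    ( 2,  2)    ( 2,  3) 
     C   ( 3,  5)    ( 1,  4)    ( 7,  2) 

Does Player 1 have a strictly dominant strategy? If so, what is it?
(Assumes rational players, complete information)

No strictly dominant strategy exists for Player 1

Work:
A strategy strictly dominates another if it gives a strictly higher payoff against every opponent action. Compare each pair of P1's strategies column-by-column:
  A vs B: [3 vs 2, 4 vs 2, 7 vs 2] → A strictly dominates B
  A vs C: [3 vs 3, 4 vs 1, 7 vs 7] → A does not strictly dominate C (column X: 3 ≤ 3)
  B vs A: [2 vs 3, 2 vs 4, 2 vs 7] → B does not strictly dominate A (column X: 2 ≤ 3)
  B vs C: [2 vs 3, 2 vs 1, 2 vs 7] → B does not strictly dominate C (column X: 2 ≤ 3)
  C vs A: [3 vs 3, 1 vs 4, 7 vs 7] → C does not strictly dominate A (column X: 3 ≤ 3)
  C vs B: [3 vs 2, 1 vs 2, 7 vs 2] → C does not strictly dominate B (column Y: 1 ≤ 2)
No single strategy strictly dominates all others → no strictly dominant strategy.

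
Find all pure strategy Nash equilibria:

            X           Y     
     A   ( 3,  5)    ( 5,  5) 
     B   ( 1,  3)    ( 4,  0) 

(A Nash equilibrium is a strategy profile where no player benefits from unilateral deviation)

Nash equilibrium: (A, X), (A, Y)

Work:
Best responses:
  P1 vs X: payoffs [3, 1] → best response A (payoff 3)
  P1 vs Y: payoffs [5, 4] → best response A (payoff 5)
  P2 vs A: payoffs [5, 5] → best response X/Y (payoff 5)
  P2 vs B: payoffs [3, 0] → best response X (payoff 3)
Mutual best responses: (A,X), (A,Y) → Nash equilibria.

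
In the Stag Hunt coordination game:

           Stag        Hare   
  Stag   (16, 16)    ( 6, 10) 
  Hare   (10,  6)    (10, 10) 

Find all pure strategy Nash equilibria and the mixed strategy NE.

Pure NE: (Stag, Stag) and (Hare, Hare); Mixed NE: p = 0.4, q = 0.4

Work:
Check pure NE:
(Stag, Stag): (16, 16) - no unilateral deviation beneficial
(Hare, Hare): (10, 10) - no unilateral deviation beneficial
Mixed NE: P1 plays Stag with p = 0.4, P2 plays Stag with q = 0.4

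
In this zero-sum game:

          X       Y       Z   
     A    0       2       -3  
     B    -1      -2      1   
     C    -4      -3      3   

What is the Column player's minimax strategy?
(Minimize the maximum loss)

Column should play X, value = 0

Work:
Column player minimizes Row's maximum payoff:
Column X: max payoff to Row = 0
Column Y: max payoff to Row = 2
Column Z: max payoff to Row = 3
Minimum is 0, achieved by column X.
Minimax strategy: X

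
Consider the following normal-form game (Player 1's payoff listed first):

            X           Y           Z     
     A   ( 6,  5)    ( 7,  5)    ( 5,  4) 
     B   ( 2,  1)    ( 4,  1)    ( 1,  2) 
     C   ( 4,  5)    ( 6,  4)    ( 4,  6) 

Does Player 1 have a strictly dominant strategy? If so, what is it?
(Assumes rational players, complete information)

Yes, Player 1's strictly dominant strategy is A

Work:
A strategy strictly dominates another if it gives a strictly higher payoff against every opponent action. Compare each pair of P1's strategies column-by-column:
  A vs B: [6 vs 2, 7 vs 4, 5 vs 1] → A strictly dominates B
  A vs C: [6 vs 4, 7 vs 6, 5 vs 4] → A strictly dominates C
  B vs A: [2 vs 6, 4 vs 7, 1 vs 5] → B does not strictly dominate A (column X: 2 ≤ 6)
  B vs C: [2 vs 4, 4 vs 6, 1 vs 4] → B does not strictly dominate C (column X: 2 ≤ 4)
  C vs A: [4 vs 6, 6 vs 7, 4 vs 5] → C does not strictly dominate A (column X: 4 ≤ 6)
  C vs B: [4 vs 2, 6 vs 4, 4 vs 1] → C strictly dominates B
A strictly dominates every other strategy → strictly dominant.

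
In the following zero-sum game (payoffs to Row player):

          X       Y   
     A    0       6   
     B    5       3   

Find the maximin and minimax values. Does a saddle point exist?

Maximin = 3, Minimax = 5, Saddle: False

Work:
Row minimums: [0, 3] → maximin = 3
Column maximums: [5, 6] → minimax = 5
No saddle point (maximin ≠ minimax). Mixed strategy needed.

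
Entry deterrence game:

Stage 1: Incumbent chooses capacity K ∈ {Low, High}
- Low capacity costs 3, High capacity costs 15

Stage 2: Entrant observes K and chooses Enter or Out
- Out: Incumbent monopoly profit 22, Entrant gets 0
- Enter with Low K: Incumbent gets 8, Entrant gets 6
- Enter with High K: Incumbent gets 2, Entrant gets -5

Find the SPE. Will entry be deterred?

SPE: (High, Enter|Low, Out|High); Entry deterred. Incumbent net profit = 7

Work:
After Low K: Entrant enters (6 > 0)
After High K: Entrant stays out (-5 < 0)
Incumbent: Low → 8−3=5, High → 22−15=7
Incumbent chooses High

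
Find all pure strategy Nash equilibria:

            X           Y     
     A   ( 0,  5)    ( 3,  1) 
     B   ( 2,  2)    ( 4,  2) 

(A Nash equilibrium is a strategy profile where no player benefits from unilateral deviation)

Nash equilibrium: (B, X), (B, Y)

Work:
Best responses:
  P1 vs X: payoffs [0, 2] → best response B (payoff 2)
  P1 vs Y: payoffs [3, 4] → best response B (payoff 4)
  P2 vs A: payoffs [5, 1] → best response X (payoff 5)
  P2 vs B: payoffs [2, 2] → best response X/Y (payoff 2)
Mutual best responses: (B,X), (B,Y) → Nash equilibria.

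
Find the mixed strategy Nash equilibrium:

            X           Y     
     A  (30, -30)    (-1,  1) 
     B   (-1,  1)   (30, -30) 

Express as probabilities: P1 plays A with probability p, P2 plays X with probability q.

p = 0.5, q = 0.5

Work:
Find probabilities that make opponent indifferent:
P2 chooses q to make P1 indifferent between A and B
P1 chooses p to make P2 indifferent between X and Y
Mixed NE: P1 plays (A: 0.5, B: 0.5), P2 plays (X: 0.5, Y: 0.5)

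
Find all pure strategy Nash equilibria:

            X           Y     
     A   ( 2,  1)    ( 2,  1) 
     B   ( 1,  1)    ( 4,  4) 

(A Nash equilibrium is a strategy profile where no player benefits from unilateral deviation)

Nash equilibrium: (A, X), (B, Y)

Work:
Best responses:
  P1 vs X: payoffs [2, 1] → best response A (payoff 2)
  P1 vs Y: payoffs [2, 4] → best response B (payoff 4)
  P2 vs A: payoffs [1, 1] → best response X/Y (payoff 1)
  P2 vs B: payoffs [1, 4] → best response Y (payoff 4)
Mutual best responses: (A,X), (B,Y) → Nash equilibria.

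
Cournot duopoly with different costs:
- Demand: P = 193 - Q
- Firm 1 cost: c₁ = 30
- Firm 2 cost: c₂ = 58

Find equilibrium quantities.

q₁* = 63.67, q₂* = 35.67

Work:
Reaction: q₁ = (193 - 30 - q₂)/2
Reaction: q₂ = (193 - 58 - q₁)/2
Solve simultaneously:
q₁* = (193 - 2×30 + 58)/3 = 63.67
q₂* = (193 - 2×58 + 30)/3 = 35.67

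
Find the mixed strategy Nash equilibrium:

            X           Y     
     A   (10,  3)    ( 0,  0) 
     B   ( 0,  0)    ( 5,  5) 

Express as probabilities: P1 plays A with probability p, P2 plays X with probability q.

p = 0.625, q = 0.3333

Work:
Find probabilities that make opponent indifferent:
P2 chooses q to make P1 indifferent between A and B
P1 chooses p to make P2 indifferent between X and Y
Mixed NE: P1 plays (A: 0.625, B: 0.375), P2 plays (X: 0.3333, Y: 0.6667)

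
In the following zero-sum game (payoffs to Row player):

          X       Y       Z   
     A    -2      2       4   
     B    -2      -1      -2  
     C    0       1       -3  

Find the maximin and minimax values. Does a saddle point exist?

Maximin = -2, Minimax = 0, Saddle: False

Work:
Row minimums: [-2, -2, -3] → maximin = -2
Column maximums: [0, 2, 4] → minimax = 0
No saddle point (maximin ≠ minimax). Mixed strategy needed.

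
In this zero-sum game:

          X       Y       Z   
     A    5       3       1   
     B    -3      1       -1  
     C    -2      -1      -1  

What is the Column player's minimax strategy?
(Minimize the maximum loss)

Column should play Z, value = 1

Work:
Column player minimizes Row's maximum payoff:
Column X: max payoff to Row = 5
Column Y: max payoff to Row = 3
Column Z: max payoff to Row = 1
Minimum is 1, achieved by column Z.
Minimax strategy: Z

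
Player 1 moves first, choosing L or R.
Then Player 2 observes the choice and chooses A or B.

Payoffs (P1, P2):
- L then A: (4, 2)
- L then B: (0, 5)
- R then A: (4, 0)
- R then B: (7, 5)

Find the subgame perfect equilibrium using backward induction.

P1 plays R, P2 plays B after L and B after R; Payoff (7, 5)

Work:
Backward induction:
After L: P2 chooses B → P1 gets 0
After R: P2 chooses B → P1 gets 7
P1 chooses R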